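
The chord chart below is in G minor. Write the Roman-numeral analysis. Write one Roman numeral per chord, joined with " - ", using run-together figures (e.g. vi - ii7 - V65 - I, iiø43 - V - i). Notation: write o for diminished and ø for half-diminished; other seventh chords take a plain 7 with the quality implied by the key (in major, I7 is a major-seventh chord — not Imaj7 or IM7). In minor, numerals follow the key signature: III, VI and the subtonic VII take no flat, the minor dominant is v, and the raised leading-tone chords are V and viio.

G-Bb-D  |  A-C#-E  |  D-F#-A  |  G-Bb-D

G-Bb-D: root G is the tonic; minor triad there is i.
A-C#-E is the secondary dominant of V (major triad on A): V/V.
D-F#-A has root D, degree 5 in G minor, so V.
G-Bb-D: minor triad on G = scale degree 1 → i.

i - V/V - V - i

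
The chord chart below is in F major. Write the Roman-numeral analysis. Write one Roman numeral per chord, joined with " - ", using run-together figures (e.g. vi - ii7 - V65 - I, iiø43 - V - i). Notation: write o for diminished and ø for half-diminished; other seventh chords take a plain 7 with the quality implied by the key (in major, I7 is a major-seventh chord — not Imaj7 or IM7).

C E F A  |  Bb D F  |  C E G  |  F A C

I43 - IV - V - I

C-E-F-A: root F is the tonic; major seventh chord there is I43.
Bb-D-F: major triad on Bb = scale degree 4 → IV.
C-E-G: major triad on C = scale degree 5 → V.
F-A-C: root F is the tonic; major triad there is I.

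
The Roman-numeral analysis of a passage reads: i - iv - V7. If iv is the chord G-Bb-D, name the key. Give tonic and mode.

D minor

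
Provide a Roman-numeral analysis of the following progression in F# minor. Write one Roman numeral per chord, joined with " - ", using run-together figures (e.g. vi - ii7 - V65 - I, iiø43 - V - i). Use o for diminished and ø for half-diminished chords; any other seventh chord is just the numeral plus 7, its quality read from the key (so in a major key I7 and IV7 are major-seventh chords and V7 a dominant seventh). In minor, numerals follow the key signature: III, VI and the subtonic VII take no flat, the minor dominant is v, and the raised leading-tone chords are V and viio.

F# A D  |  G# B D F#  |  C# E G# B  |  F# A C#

VI6 - iiø7 - v7 - i

F#-A-D: major triad on D = scale degree 6 → VI6.
G#-B-D-F# has root G#, degree 2 in F# minor, so iiø7.
C#-E-G#-B: minor seventh chord on C# = scale degree 5 → v7.
F#-A-C#: minor triad on F# = scale degree 1 → i.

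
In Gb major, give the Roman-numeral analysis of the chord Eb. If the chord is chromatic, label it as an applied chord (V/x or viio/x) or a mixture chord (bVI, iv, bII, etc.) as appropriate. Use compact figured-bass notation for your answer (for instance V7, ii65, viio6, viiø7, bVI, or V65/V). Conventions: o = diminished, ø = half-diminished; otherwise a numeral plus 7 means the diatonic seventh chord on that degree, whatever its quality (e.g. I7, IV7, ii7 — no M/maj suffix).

V/ii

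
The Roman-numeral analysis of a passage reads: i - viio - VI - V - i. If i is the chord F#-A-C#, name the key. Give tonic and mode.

F# minor

The anchor chord is a minor triad on F#, labeled i.
If F# is scale degree 1 and the mode makes that degree carry a minor triad, the tonic is F# and the mode is minor.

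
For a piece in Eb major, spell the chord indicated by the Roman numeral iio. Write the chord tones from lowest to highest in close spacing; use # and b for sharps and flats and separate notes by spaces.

F Ab Cb

iio is the diminished supertonic triad, borrowed from the parallel minor. In Eb major that root is F.
So the chord is F-Ab-Cb.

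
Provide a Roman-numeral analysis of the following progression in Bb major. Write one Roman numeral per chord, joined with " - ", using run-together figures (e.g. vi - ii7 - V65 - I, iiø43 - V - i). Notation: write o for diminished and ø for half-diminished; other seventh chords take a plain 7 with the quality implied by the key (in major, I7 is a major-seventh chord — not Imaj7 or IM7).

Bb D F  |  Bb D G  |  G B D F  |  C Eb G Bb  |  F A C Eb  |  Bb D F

I - vi6 - V7/ii - ii7 - V7 - I

Bb-D-F has root Bb, degree 1 in Bb major, so I.
Bb-D-G: root G is the submediant; minor triad there is vi6.
G-B-D-F: chromatic; G is V of ii, so V7/ii.
C-Eb-G-Bb: root C is the supertonic; minor seventh chord there is ii7.
F-A-C-Eb: dominant seventh chord on F = scale degree 5 → V7.
Bb-D-F has root Bb, degree 1 in Bb major, so I.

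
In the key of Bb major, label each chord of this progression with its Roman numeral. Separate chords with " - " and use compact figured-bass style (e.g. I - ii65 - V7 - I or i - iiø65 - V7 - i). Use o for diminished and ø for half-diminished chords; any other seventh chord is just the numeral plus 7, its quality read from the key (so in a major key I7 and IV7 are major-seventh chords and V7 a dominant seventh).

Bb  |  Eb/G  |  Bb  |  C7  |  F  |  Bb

I - IV6 - I - V7/V - V - I

Bb: major triad on Bb = scale degree 1 → I.
Eb/G: major triad on Eb = scale degree 4 → IV6.
Bb: major triad on Bb = scale degree 1 → I.
C7: chromatic; C is V of V, so V7/V.
F: major triad on F = scale degree 5 → V.
Bb has root Bb, degree 1 in Bb major, so I.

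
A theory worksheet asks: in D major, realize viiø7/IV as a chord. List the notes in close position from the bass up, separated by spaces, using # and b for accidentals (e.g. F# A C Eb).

viiø7/IV is a secondary leading-tone chord. The target IV is G in D major; the applied chord is rooted a semitone below, on F#.
Building a half-diminished seventh chord on F# gives F#-A-C-E.

F# A C E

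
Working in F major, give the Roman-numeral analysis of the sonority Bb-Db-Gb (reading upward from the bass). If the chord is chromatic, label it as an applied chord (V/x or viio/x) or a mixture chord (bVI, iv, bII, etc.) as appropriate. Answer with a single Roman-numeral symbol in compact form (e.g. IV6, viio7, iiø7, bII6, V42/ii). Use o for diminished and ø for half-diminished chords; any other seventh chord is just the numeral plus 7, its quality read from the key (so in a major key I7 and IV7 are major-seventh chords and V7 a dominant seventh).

bII6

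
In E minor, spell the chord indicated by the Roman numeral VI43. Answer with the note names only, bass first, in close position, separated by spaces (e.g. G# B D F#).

In E minor, scale degree 6 is C, and the diatonic chord built there is a major seventh chord.
Stacking thirds from C gives C-E-G-B.
The figured bass 43 indicates second inversion, placing the fifth (G) in the bass: G-B-C-E.

G B C E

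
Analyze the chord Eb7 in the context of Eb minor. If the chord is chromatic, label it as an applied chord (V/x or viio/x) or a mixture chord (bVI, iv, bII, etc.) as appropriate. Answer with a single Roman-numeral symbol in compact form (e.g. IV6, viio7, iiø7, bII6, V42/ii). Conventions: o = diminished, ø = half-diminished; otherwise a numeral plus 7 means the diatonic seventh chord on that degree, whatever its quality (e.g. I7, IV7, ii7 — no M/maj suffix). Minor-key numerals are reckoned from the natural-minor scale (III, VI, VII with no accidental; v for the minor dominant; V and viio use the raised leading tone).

The pitches Eb-G-Bb-Db form a dominant seventh chord rooted on Eb.
Eb is not a diatonic chord root with this quality in Eb minor, but it lies a perfect fifth above Ab (iv), so the chord functions as an applied dominant of iv.

V7/iv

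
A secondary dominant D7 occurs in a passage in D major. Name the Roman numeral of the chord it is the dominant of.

The chord is a dominant seventh chord on D.
A dominant resolves down a perfect fifth: D → G. In D major, G is scale degree 4, i.e. IV.

IV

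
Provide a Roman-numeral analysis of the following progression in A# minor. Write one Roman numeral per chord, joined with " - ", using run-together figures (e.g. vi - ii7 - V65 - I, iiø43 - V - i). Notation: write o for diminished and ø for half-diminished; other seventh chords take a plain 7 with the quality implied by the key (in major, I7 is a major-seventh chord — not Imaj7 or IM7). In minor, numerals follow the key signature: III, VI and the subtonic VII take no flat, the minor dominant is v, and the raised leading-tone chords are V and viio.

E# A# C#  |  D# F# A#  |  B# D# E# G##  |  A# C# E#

E#-A#-C#: minor triad on A# = scale degree 1 → i64.
D#-F#-A#: root D# is the subdominant; minor triad there is iv.
B#-D#-E#-G##: dominant seventh chord on E# = scale degree 5 → V43.
A#-C#-E# has root A#, degree 1 in A# minor, so i.

i64 - iv - V43 - i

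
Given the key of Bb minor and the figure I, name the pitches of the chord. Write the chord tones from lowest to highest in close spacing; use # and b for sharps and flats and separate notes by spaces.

I is the major tonic (Picardy third), borrowed from the parallel major. In Bb minor that root is Bb.
So the chord is Bb-D-F, a major triad.

Bb D F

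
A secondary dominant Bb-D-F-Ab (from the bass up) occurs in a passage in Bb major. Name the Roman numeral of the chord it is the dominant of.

The chord is a dominant seventh chord on Bb.
A dominant resolves down a perfect fifth: Bb → Eb. In Bb major, Eb is scale degree 4, i.e. IV.

IV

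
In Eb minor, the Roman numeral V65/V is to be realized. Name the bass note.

A

The applied chord V65/V is rooted on F: F-A-C-Eb.
The figure 65 means first inversion — the third is in the bass.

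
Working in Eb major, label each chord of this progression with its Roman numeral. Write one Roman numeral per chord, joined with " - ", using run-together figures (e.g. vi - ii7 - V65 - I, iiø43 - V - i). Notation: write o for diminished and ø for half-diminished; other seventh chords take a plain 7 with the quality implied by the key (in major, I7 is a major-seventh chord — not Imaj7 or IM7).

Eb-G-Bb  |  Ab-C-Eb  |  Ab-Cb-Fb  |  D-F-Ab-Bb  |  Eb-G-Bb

I - IV - bII6 - V65 - I

Eb-G-Bb: major triad on Eb = scale degree 1 → I.
Ab-C-Eb has root Ab, degree 4 in Eb major, so IV.
Ab-Cb-Fb is non-diatonic — a major triad on the lowered supertonic (Fb): the Neapolitan sixth, bII6 (third, Ab, in the bass — hence the 6).
D-F-Ab-Bb: root Bb is the dominant; dominant seventh chord there is V65.
Eb-G-Bb: major triad on Eb = scale degree 1 → I.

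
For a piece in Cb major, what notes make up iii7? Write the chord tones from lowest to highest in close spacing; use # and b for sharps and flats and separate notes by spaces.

In Cb major, scale degree 3 is Eb, and the diatonic chord built there is a minor seventh chord.
Stacking thirds from Eb gives Eb-Gb-Bb-Db.

Eb Gb Bb Db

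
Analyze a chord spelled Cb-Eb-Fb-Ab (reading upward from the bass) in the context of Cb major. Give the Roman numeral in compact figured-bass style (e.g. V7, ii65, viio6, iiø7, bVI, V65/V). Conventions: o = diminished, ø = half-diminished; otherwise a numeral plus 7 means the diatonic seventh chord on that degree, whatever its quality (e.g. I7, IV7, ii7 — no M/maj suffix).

The pitches Fb-Ab-Cb-Eb form a major seventh chord rooted on Fb.
Fb is scale degree 4 in Cb major, and a major seventh chord on that degree is written IV7.
With Cb in the bass the chord is in second inversion, so the figured bass is 43.

IV43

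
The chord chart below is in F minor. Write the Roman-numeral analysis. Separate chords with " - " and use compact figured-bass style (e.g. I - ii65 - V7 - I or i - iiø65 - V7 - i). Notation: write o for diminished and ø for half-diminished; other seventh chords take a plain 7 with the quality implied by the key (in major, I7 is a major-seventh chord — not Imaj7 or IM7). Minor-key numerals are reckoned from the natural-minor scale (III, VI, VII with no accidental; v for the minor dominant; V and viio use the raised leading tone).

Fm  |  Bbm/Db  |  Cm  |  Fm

i - iv6 - v - i

Fm: minor triad on F = scale degree 1 → i.
Bbm/Db: minor triad on Bb = scale degree 4 → iv6.
Cm: minor triad on C = scale degree 5 → v.
Fm: minor triad on F = scale degree 1 → i.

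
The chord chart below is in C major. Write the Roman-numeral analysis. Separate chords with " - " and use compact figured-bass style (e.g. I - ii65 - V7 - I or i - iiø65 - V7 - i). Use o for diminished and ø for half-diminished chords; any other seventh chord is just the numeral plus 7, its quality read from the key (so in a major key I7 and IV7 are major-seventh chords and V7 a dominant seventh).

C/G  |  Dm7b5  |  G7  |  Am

C/G has root C, degree 1 in C major, so I64.
Dm7b5 is non-diatonic — iiø7, a mixture chord from C minor.
G7 has root G, degree 5 in C major, so V7.
Am has root A, degree 6 in C major, so vi.

I64 - iiø7 - V7 - vi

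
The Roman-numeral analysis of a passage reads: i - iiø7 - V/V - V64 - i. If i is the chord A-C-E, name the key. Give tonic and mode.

A minor

i is given as A-C-E — a minor triad with root A.
If A is scale degree 1 and the mode makes that degree carry a minor triad, the tonic is A and the mode is minor.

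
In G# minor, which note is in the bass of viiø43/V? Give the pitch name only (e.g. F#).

G#

The applied chord viiø43/V is rooted on C##: C##-E#-G#-B#.
The figure 43 means second inversion — the fifth is in the bass.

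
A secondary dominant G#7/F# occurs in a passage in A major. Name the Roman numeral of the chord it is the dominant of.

The chord is a dominant seventh chord on G#.
A dominant resolves down a perfect fifth: G# → C#. In A major, C# is scale degree 3, i.e. iii.

iii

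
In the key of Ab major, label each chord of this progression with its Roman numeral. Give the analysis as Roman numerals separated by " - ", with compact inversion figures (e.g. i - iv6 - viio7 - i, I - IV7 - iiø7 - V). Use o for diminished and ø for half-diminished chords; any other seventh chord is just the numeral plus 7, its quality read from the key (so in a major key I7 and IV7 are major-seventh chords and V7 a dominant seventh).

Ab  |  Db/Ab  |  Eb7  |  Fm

I - IV64 - V7 - vi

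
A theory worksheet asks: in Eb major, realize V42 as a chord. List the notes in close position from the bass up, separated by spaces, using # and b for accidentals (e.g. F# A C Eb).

The numeral's case and figure indicate a dominant seventh chord. In Eb major its root, scale degree 5, is Bb.
Stacking thirds from Bb gives Bb-D-F-Ab.
With the 42 figure the chord is in third inversion; from the bass Ab upward in close position it reads Ab-Bb-D-F.

Ab Bb D F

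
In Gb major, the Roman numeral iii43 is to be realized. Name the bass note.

iii in Gb major has root Bb; the chord is Bb-Db-F-Ab.
The figure 43 means second inversion — the fifth is in the bass.

F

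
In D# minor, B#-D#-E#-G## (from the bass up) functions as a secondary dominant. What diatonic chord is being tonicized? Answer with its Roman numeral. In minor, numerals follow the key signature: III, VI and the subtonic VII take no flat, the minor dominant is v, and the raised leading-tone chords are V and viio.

V

The chord is a dominant seventh chord on E#.
A dominant resolves down a perfect fifth: E# → A#. In D# minor, A# is scale degree 5, i.e. V.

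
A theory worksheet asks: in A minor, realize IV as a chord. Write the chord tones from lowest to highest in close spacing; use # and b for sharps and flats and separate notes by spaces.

IV is the major subdominant, borrowed from the parallel major. In A minor that root is D.
So the chord is D-F#-A.

D F# A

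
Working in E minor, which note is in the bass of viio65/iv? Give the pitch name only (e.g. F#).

B

The applied chord viio65/iv is rooted on G#: G#-B-D-F.
The figure 65 means first inversion — the third is in the bass.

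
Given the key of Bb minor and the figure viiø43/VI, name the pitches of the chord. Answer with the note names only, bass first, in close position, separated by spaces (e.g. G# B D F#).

viiø43/VI is a secondary leading-tone chord. The target VI is Gb in Bb minor; the applied chord is rooted a semitone below, on F.
Building a half-diminished seventh chord on F gives F-Ab-Cb-Eb.
With the 43 figure the chord is in second inversion; from the bass Cb upward in close position it reads Cb-Eb-F-Ab.

Cb Eb F Ab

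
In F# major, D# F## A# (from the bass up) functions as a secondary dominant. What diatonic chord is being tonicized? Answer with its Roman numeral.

ii

The chord is a major triad on D#.
A dominant resolves down a perfect fifth: D# → G#. In F# major, G# is scale degree 2, i.e. ii.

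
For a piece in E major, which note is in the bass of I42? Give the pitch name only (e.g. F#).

D#

I in E major has root E; the chord is E-G#-B-D#.
The figure 42 means third inversion — the seventh is in the bass.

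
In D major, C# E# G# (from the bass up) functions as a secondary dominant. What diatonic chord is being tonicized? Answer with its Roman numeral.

The chord is a major triad on C#.
A dominant resolves down a perfect fifth: C# → F#. In D major, F# is scale degree 3, i.e. iii.

iii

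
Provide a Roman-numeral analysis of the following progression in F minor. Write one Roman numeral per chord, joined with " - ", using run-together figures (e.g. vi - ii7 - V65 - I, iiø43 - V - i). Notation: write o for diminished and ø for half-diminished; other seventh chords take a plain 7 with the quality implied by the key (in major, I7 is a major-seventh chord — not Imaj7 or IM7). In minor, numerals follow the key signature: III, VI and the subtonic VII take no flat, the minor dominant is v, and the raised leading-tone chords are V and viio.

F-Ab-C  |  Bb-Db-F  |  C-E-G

F-Ab-C: root F is the tonic; minor triad there is i.
Bb-Db-F: minor triad on Bb = scale degree 4 → iv.
C-E-G: major triad on C = scale degree 5 → V.

i - iv - V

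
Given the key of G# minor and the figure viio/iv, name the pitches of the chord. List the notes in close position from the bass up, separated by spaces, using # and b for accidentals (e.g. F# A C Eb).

viio/iv is a secondary leading-tone chord. The target iv is C# in G# minor; the applied chord is rooted a semitone below, on B#.
Building a diminished triad on B# gives B#-D#-F#.

B# D# F#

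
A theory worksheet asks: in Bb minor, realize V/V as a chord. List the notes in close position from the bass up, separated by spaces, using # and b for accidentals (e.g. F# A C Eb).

C E G

V/V is a secondary dominant — the dominant triad of V. V in Bb minor is F, so the applied chord's root is C, a perfect fifth above.
Building a major triad on C gives C-E-G.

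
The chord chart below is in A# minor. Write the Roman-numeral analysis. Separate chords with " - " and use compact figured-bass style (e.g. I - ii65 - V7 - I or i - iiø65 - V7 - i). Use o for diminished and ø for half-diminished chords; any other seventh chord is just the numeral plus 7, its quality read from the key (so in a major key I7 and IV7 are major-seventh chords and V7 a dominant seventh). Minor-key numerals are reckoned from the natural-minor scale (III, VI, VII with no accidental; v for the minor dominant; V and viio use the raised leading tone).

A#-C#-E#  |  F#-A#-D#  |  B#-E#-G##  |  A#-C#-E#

i - iv6 - V64 - i

A#-C#-E#: minor triad on A# = scale degree 1 → i.
F#-A#-D#: minor triad on D# = scale degree 4 → iv6.
B#-E#-G## has root E#, degree 5 in A# minor, so V64.
A#-C#-E#: root A# is the tonic; minor triad there is i.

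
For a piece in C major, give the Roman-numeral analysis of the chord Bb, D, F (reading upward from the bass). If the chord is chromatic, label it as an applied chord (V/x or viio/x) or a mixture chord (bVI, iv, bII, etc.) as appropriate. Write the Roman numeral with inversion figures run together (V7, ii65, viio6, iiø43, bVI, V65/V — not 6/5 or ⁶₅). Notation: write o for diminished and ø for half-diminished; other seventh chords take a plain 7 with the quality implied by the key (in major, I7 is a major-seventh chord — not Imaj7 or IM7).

The pitches Bb-D-F form a major triad rooted on Bb.
Bb is the lowered seventh degree of C major (diatonic 7 would be B). This is a major triad on the lowered seventh degree (the subtonic), borrowed from the parallel minor.

bVII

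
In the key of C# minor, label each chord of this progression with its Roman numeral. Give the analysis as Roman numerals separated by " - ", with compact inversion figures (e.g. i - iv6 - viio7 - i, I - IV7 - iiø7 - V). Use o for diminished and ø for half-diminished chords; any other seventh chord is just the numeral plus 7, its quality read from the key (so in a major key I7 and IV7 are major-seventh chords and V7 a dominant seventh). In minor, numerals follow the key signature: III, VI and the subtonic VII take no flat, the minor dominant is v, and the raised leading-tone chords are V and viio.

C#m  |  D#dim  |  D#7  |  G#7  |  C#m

C#m has root C#, degree 1 in C# minor, so i.
D#dim: diminished triad on D# = scale degree 2 → iio.
D#7: a dominant seventh chord on D#, the applied dominant of V → V7/V.
G#7: dominant seventh chord on G# = scale degree 5 → V7.
C#m: root C# is the tonic; minor triad there is i.

i - iio - V7/V - V7 - i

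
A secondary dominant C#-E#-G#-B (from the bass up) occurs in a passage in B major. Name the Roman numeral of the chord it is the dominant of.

V

The chord is a dominant seventh chord on C#.
A dominant resolves down a perfect fifth: C# → F#. In B major, F# is scale degree 5, i.e. V.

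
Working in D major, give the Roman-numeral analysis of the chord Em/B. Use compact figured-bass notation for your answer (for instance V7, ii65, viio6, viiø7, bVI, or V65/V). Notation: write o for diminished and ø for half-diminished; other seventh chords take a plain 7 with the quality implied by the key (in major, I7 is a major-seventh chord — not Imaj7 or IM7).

Stacked in thirds the chord is E-G-B: a minor triad on E.
E is scale degree 2 in D major, and a minor triad on that degree is written ii.
With B in the bass the chord is in second inversion, so the figured bass is 64.

ii64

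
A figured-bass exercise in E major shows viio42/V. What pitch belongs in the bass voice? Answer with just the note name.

The applied chord viio42/V is rooted on A#: A#-C#-E-G.
The figure 42 means third inversion — the seventh is in the bass.

G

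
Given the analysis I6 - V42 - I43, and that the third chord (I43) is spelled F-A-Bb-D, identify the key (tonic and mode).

The chord Bbmaj7/F is a major seventh chord rooted on Bb; its label is I43.
If Bb is scale degree 1 and the mode makes that degree carry a major seventh chord, the tonic is Bb and the mode is major.

Bb major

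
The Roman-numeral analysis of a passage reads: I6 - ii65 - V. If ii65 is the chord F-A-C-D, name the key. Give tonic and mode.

The anchor chord is a minor seventh chord on D, labeled ii65.
If D is scale degree 2 and the mode makes that degree carry a minor seventh chord, the tonic is C and the mode is major.

C major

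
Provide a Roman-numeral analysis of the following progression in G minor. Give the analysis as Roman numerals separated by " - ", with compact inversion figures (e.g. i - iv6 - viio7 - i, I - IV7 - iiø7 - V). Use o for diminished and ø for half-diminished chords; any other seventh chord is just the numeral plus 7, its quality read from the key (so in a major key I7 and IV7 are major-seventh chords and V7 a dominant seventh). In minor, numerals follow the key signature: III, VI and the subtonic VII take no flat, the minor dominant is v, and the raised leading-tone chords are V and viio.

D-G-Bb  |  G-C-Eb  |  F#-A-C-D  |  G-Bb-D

D-G-Bb: minor triad on G = scale degree 1 → i64.
G-C-Eb: root C is the subdominant; minor triad there is iv64.
F#-A-C-D has root D, degree 5 in G minor, so V65.
G-Bb-D: root G is the tonic; minor triad there is i.

i64 - iv64 - V65 - i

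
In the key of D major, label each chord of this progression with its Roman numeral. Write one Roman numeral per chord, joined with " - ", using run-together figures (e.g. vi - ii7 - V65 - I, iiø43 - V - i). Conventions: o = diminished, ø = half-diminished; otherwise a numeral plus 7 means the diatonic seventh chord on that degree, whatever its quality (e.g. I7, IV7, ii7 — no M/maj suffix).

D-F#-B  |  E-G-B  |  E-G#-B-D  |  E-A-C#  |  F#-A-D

vi6 - ii - V7/V - V64 - I6

D-F#-B: minor triad on B = scale degree 6 → vi6.
E-G-B: root E is the supertonic; minor triad there is ii.
E-G#-B-D: a dominant seventh chord on E, the applied dominant of V → V7/V.
E-A-C# has root A, degree 5 in D major, so V64.
F#-A-D: root D is the tonic; major triad there is I6.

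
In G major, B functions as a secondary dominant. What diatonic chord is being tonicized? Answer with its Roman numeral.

vi

The chord is a major triad on B.
A dominant resolves down a perfect fifth: B → E. In G major, E is scale degree 6, i.e. vi.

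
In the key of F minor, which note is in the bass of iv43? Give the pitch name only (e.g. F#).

iv in F minor has root Bb; the chord is Bb-Db-F-Ab.
The figure 43 means second inversion — the fifth is in the bass.

F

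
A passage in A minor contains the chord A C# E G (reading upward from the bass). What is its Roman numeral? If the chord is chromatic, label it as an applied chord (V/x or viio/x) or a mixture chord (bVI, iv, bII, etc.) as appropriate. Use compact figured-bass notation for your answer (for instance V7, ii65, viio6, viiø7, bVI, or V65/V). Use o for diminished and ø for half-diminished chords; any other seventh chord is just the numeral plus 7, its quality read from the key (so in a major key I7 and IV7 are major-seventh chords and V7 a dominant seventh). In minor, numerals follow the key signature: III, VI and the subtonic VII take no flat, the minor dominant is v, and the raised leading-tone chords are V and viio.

Stacked in thirds the chord is A-C#-E-G: a dominant seventh chord on A.
A is not a diatonic chord root with this quality in A minor, but it lies a perfect fifth above D (iv), so the chord functions as an applied dominant of iv.

V7/iv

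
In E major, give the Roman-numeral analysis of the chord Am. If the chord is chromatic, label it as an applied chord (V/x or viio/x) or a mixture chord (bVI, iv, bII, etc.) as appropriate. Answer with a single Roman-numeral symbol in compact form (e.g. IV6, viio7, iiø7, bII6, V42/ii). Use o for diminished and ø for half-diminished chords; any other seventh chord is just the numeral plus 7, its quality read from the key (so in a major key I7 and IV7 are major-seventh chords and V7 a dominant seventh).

iv

Stacked in thirds the chord is A-C-E: a minor triad on A.
A is the fourth degree of E major. This is the minor subdominant, borrowed from the parallel minor.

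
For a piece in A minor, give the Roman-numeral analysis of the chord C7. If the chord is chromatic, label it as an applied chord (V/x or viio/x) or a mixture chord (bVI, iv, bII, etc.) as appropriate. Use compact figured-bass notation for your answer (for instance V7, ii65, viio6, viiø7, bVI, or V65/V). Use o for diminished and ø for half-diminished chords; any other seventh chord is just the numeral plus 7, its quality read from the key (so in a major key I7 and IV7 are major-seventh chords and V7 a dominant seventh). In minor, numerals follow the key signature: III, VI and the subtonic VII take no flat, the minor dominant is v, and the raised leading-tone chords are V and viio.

V7/VI

The pitches C-E-G-Bb form a dominant seventh chord rooted on C.
C is not a diatonic chord root with this quality in A minor, but it lies a perfect fifth above F (VI), so the chord functions as an applied dominant of VI.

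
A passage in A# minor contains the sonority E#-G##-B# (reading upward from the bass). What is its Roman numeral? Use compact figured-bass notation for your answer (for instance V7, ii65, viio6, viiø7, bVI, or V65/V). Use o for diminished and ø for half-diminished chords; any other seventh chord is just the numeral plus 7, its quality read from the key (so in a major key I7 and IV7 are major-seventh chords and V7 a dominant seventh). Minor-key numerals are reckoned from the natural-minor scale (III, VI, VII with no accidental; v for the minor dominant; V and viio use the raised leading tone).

Stacked in thirds the chord is E#-G##-B#: a major triad on E#.
In A# minor, E# is the dominant; the diatonic major triad there is V.

V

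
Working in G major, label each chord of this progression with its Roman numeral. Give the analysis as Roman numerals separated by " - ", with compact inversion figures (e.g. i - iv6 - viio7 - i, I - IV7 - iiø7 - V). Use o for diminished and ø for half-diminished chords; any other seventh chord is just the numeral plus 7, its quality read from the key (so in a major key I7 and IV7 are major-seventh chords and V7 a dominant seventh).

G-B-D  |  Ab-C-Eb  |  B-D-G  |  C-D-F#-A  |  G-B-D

I - bII - I6 - V42 - I

G-B-D: root G is the tonic; major triad there is I.
Ab-C-Eb: Ab with this quality isn't in the key; a major triad on b2 is the Neapolitan chord, bII.
B-D-G has root G, degree 1 in G major, so I6.
C-D-F#-A has root D, degree 5 in G major, so V42.
G-B-D: major triad on G = scale degree 1 → I.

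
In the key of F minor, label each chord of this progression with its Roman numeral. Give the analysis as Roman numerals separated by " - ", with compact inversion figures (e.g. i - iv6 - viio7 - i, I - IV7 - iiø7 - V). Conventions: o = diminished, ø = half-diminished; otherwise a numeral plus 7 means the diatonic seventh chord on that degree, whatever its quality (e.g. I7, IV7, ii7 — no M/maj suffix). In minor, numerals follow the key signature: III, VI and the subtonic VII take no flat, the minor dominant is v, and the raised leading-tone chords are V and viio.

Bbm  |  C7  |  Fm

iv - V7 - i

Bbm has root Bb, degree 4 in F minor, so iv.
C7: dominant seventh chord on C = scale degree 5 → V7.
Fm has root F, degree 1 in F minor, so i.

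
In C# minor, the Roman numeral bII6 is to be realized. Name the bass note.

F#

bII in C# minor has root D; the chord is D-F#-A.
The figure 6 means first inversion — the third is in the bass.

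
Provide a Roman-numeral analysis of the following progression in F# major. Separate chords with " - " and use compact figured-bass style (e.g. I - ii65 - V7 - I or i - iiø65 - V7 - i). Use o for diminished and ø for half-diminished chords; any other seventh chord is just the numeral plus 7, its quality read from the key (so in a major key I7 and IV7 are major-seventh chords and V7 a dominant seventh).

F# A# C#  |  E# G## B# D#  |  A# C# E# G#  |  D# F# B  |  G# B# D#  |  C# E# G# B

I - V7/iii - iii7 - IV6 - V/V - V7

F#-A#-C#: major triad on F# = scale degree 1 → I.
E#-G##-B#-D# is the secondary dominant of iii (dominant seventh chord on E#): V7/iii.
A#-C#-E#-G# has root A#, degree 3 in F# major, so iii7.
D#-F#-B has root B, degree 4 in F# major, so IV6.
G#-B#-D#: chromatic; G# is V of V, so V/V.
C#-E#-G#-B has root C#, degree 5 in F# major, so V7.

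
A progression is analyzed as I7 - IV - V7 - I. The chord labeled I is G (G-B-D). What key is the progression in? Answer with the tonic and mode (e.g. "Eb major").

G major

The anchor chord is a major triad on G, labeled I.
If G is scale degree 1 and the mode makes that degree carry a major triad, the tonic is G and the mode is major.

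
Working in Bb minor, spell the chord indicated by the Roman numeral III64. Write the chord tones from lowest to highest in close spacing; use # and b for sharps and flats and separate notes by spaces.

Ab Db F

The numeral's case and figure indicate a major triad. In Bb minor its root, the third degree, is Db.
Stacking thirds from Db gives Db-F-Ab.
With the 64 figure the chord is in second inversion; from the bass Ab upward in close position it reads Ab-Db-F.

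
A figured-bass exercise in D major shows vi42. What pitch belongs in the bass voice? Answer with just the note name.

A

vi in D major has root B; the chord is B-D-F#-A.
The figure 42 means third inversion — the seventh is in the bass.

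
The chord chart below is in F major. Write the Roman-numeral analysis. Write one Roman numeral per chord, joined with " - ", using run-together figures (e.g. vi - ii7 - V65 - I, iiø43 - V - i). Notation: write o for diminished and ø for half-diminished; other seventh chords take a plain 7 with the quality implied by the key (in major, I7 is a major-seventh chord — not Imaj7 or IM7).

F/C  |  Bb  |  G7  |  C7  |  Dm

F/C has root F, degree 1 in F major, so I64.
Bb: root Bb is the subdominant; major triad there is IV.
G7 is the secondary dominant of V (dominant seventh chord on G): V7/V.
C7: dominant seventh chord on C = scale degree 5 → V7.
Dm: root D is the submediant; minor triad there is vi.

I64 - IV - V7/V - V7 - vi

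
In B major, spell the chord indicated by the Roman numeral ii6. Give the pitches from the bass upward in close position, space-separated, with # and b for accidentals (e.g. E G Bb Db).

In B major, the supertonic is C#, and the diatonic chord built there is a minor triad.
Stacking thirds from C# gives C#-E-G#.
With the 6 figure the chord is in first inversion; from the bass E upward in close position it reads E-G#-C#.

E G# C#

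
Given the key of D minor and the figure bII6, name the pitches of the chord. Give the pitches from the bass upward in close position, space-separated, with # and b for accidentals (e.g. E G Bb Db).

G Bb Eb

bII6 is the Neapolitan sixth — a major triad on the lowered second degree, here in its customary first inversion. In D minor that root is Eb.
So the chord is Eb-G-Bb, a major triad.
With the 6 figure the chord is in first inversion; from the bass G upward in close position it reads G-Bb-Eb.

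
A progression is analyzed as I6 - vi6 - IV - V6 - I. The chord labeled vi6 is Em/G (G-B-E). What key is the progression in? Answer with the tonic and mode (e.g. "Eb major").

G major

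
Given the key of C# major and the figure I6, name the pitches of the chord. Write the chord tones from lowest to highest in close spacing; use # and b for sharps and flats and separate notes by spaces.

In C# major, the first degree is C#, and the diatonic chord built there is a major triad.
Stacking thirds from C# gives C#-E#-G#.
The figured bass 6 indicates first inversion, placing the third (E#) in the bass: E#-G#-C#.

E# G# C#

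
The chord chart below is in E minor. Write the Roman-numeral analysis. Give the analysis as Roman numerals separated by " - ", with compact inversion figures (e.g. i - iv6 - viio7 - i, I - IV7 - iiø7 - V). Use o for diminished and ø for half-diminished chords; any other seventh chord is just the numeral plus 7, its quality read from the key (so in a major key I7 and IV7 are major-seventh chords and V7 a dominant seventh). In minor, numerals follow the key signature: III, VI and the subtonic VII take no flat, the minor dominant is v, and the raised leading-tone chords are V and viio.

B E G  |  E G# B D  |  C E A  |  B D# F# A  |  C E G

i64 - V7/iv - iv6 - V7 - VI

B-E-G: root E is the tonic; minor triad there is i64.
E-G#-B-D: a dominant seventh chord on E, the applied dominant of iv → V7/iv.
C-E-A: minor triad on A = scale degree 4 → iv6.
B-D#-F#-A has root B, degree 5 in E minor, so V7.
C-E-G has root C, degree 6 in E minor, so VI.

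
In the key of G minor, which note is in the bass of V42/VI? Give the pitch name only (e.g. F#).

The applied chord V42/VI is rooted on Bb: Bb-D-F-Ab.
The figure 42 means third inversion — the seventh is in the bass.

Ab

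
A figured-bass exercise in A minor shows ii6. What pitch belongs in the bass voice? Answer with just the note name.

D

ii in A minor has root B; the chord is B-D-F#.
The figure 6 means first inversion — the third is in the bass.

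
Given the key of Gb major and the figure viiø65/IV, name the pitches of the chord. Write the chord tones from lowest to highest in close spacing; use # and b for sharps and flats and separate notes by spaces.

The slash marks an applied leading-tone chord: viio of IV. In Gb major, IV is Cb, so the leading tone to it is Bb, a half step below.
Building a half-diminished seventh chord on Bb gives Bb-Db-Fb-Ab.
With the 65 figure the chord is in first inversion; from the bass Db upward in close position it reads Db-Fb-Ab-Bb.

Db Fb Ab Bb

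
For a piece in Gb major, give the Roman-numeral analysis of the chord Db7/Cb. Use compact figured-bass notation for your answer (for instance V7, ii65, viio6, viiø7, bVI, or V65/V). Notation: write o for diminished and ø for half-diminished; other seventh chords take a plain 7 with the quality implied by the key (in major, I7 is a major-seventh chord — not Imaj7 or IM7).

V42

Stacked in thirds the chord is Db-F-Ab-Cb: a dominant seventh chord on Db.
Db is scale degree 5 in Gb major, and a dominant seventh chord on that degree is written V7.
With Cb in the bass the chord is in third inversion, so the figured bass is 42.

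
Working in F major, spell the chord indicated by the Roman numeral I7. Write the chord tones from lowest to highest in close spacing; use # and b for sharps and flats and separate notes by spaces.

In F major, the first degree is F, and the diatonic chord built there is a major seventh chord.
That chord is spelled F-A-C-E.

F A C E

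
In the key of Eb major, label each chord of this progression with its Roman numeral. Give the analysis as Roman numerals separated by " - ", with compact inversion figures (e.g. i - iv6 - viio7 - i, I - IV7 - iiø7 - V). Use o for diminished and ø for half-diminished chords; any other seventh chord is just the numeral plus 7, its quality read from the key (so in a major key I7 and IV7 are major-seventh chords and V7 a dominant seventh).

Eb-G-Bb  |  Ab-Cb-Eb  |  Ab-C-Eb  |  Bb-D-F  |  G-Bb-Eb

I - iv - IV - V - I6

Eb-G-Bb: major triad on Eb = scale degree 1 → I.
Ab-Cb-Eb: Ab with this quality isn't in the key; it's iv, borrowed from the parallel minor.
Ab-C-Eb has root Ab, degree 4 in Eb major, so IV.
Bb-D-F: root Bb is the dominant; major triad there is V.
G-Bb-Eb: root Eb is the tonic; major triad there is I6.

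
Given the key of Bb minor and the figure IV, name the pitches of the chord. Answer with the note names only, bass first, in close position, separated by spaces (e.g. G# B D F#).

Eb G Bb

IV is the major subdominant, borrowed from the parallel major. In Bb minor that root is Eb.
So the chord is Eb-G-Bb.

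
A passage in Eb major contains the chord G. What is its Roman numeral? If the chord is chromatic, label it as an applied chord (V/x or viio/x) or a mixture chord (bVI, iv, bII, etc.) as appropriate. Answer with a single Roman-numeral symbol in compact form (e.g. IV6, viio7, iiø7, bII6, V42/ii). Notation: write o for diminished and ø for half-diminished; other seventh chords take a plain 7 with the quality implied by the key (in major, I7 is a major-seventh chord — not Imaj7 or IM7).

V/vi

The pitches G-B-D form a major triad rooted on G.
G is not a diatonic chord root with this quality in Eb major, but it lies a perfect fifth above C (vi), so the chord functions as an applied dominant of vi.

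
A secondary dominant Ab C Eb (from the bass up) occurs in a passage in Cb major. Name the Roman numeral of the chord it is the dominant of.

ii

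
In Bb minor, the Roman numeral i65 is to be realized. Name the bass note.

Db

i in Bb minor has root Bb; the chord is Bb-Db-F-Ab.
The figure 65 means first inversion — the third is in the bass.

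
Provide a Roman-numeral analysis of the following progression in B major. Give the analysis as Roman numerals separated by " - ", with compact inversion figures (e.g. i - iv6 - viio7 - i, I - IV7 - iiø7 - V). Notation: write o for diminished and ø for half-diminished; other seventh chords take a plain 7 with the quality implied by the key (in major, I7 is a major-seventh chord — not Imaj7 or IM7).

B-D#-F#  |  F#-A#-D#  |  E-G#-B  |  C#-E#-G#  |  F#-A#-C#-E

B-D#-F#: major triad on B = scale degree 1 → I.
F#-A#-D#: root D# is the mediant; minor triad there is iii6.
E-G#-B: root E is the subdominant; major triad there is IV.
C#-E#-G# is the secondary dominant of V (major triad on C#): V/V.
F#-A#-C#-E has root F#, degree 5 in B major, so V7.

I - iii6 - IV - V/V - V7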